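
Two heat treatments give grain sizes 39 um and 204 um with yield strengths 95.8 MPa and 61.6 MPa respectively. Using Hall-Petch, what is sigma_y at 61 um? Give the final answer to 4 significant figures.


sigma_y = sigma0 + k / sqrt(d)
1/sqrt(d1) = 1/sqrt(3.9e-05) = 160.128;  1/sqrt(d2) = 70.014
k = (sigma1 - sigma2) / (1/sqrt(d1) - 1/sqrt(d2)) = (95.8 - 61.6) / (160.128 - 70.014) = 0.379519 MPa*m^0.5
sigma0 = sigma1 - k/sqrt(d1) = 95.8 - 0.379519*160.128 = 35.0284 MPa
sigma_y(d3) = 35.0284 + 0.379519 / sqrt(6.1e-05) = 83.62 MPa


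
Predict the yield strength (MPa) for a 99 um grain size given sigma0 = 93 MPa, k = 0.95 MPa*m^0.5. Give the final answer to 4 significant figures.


sigma_y = sigma0 + k / sqrt(d)
d = 99 um = 9.9e-05 m
sigma_y = 93 + 0.95 / sqrt(9.9e-05)
sigma_y = 188.5 MPa


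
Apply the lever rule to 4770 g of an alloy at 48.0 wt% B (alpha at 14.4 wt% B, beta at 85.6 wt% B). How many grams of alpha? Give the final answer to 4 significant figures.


f_alpha = (C_beta - C0) / (C_beta - C_alpha)
f_alpha = (85.6 - 48.0) / (85.6 - 14.4) = 0.52809
m_alpha = f_alpha * m_total = 0.52809 * 4770 = 2519 g


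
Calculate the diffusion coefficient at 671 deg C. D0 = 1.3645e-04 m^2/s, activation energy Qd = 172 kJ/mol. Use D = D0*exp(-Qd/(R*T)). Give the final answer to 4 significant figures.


D = D0 * exp(-Qd / (R*T))
T = 944.15 K
D = 1.3645e-04 * exp(-172e3 / (8.314 * 944.15))
D = 4.157e-14 m^2/s


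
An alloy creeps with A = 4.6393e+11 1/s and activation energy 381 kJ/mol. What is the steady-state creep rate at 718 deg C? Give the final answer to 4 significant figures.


rate = A * exp(-Q / (R*T))
T = 718 + 273.15 = 991.15 K
rate = 4.6393e+11 * exp(-381e3 / (8.314 * 991.15))
rate = 3.86e-09 1/s


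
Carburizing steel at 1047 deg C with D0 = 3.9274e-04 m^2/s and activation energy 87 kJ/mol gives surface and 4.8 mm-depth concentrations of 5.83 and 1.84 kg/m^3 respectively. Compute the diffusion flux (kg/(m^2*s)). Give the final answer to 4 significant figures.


Step 1: D = D0 * exp(-Qd/(R*T))
T = 1047 + 273.15 = 1320.15 K
D = 3.9274e-04 * exp(-87e3 / (8.314 * 1320.15)) = 1.41786e-07 m^2/s
Step 2: J = D * (C1 - C2) / dx
J = 1.41786e-07 * (5.83 - 1.84) / 4.8e-03
J = 1.179e-04 kg/(m^2*s)


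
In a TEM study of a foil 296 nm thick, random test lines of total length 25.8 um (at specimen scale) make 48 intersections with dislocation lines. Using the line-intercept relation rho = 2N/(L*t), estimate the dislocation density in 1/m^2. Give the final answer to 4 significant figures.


rho = 2N / (L * t)
L = 25.8 um = 2.58e-05 m, t = 296 nm = 2.96e-07 m
rho = 2 * 48 / (2.58e-05 * 2.96e-07)
rho = 1.257e+13 1/m^2


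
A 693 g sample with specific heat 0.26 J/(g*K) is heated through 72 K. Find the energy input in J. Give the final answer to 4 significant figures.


Q = m * cp * dT
Q = 693 * 0.26 * 72
Q = 12970 J


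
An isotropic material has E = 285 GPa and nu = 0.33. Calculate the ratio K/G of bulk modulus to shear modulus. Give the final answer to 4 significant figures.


G = E / (2*(1+nu))
G = 285 / (2*(1+0.33)) = 107.143 GPa
K = E / (3*(1-2*nu))
K = 285 / (3*(1-2*0.33)) = 279.412 GPa
K/G = 279.412 / 107.143 = 2.608


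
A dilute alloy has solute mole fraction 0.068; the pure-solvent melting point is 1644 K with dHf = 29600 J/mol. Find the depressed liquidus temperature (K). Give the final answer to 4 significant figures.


dT = R*Tm^2*x / dHf
dT = 8.314 * 1644^2 * 0.068 / 29600
dT = 51.6215 K
T_new = 1644 - 51.6215 = 1592 K


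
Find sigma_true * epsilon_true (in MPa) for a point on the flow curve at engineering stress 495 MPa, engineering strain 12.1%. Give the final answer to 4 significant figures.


sigma_true = sigma_eng * (1 + epsilon_eng)
sigma_true = 495 * (1 + 0.121) = 554.895 MPa
epsilon_true = ln(1 + epsilon_eng)
epsilon_true = ln(1 + 0.121) = 0.114221
sigma_true * epsilon_true = 554.895 * 0.114221 = 63.38 MPa


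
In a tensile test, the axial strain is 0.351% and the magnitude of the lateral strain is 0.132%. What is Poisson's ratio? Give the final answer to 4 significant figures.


nu = -epsilon_lat / epsilon_axial
Lateral strain is contraction (negative), so using magnitudes:
nu = 0.132 / 0.351
nu = 0.3761


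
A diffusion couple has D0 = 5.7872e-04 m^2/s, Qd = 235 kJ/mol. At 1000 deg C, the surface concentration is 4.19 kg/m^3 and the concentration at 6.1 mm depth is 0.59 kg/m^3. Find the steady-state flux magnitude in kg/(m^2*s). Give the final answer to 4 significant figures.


Step 1: D = D0 * exp(-Qd/(R*T))
T = 1000 + 273.15 = 1273.15 K
D = 5.7872e-04 * exp(-235e3 / (8.314 * 1273.15)) = 1.31999e-13 m^2/s
Step 2: J = D * (C1 - C2) / dx
J = 1.31999e-13 * (4.19 - 0.59) / 6.1e-03
J = 7.79e-11 kg/(m^2*s)


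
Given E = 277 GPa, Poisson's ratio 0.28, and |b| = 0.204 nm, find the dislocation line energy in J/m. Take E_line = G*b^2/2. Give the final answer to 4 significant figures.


Step 1: G = E / (2*(1+nu))
G = 277 / (2*(1+0.28)) = 108.203 GPa = 1.08203e+11 Pa
Step 2: E_line = G*b^2/2
b = 0.204 nm = 2.04e-10 m
E_line = 0.5 * 1.08203e+11 * (2.04e-10)^2 = 2.251e-09 J/m


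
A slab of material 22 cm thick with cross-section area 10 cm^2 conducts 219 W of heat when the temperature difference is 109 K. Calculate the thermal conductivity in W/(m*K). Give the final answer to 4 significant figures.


k = Q*L / (A*dT)
L = 0.22 m, A = 1e-03 m^2
k = 219 * 0.22 / (1e-03 * 109)
k = 442 W/(m*K)


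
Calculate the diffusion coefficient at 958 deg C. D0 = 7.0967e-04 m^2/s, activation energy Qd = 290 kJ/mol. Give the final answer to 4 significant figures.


D = D0 * exp(-Qd / (R*T))
T = 1231.15 K
D = 7.0967e-04 * exp(-290e3 / (8.314 * 1231.15))
D = 3.521e-16 m^2/s


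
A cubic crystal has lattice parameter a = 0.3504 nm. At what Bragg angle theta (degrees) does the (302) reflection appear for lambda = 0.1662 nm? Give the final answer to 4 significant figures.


d = a / sqrt(h^2+k^2+l^2)
d = 0.3504 / sqrt(13) = 0.0971835 nm
lambda = 2*d*sin(theta)  =>  sin(theta) = lambda / (2*d)
sin(theta) = 0.1662 / (2 * 0.0971835) = 0.855084
theta = 58.77 deg


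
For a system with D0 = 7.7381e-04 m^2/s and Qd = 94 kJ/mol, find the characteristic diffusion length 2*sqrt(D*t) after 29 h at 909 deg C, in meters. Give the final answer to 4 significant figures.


Step 1: D = D0 * exp(-Qd/(R*T))
T = 1182.15 K
D = 7.7381e-04 * exp(-94e3 / (8.314 * 1182.15)) = 5.43235e-08 m^2/s
Step 2: L = 2*sqrt(D*t)
t = 29 h = 104400 s
L = 2*sqrt(5.43235e-08 * 104400) = 0.1506 m


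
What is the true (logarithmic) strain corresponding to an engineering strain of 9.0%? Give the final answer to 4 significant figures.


epsilon_true = ln(1 + epsilon_eng)
epsilon_true = ln(1 + 0.09)
epsilon_true = 0.08618


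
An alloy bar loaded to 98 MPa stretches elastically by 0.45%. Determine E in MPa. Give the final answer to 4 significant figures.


E = sigma / epsilon
epsilon = 0.45% = 4.5e-03
E = 98 / 4.5e-03
E = 21780 MPa


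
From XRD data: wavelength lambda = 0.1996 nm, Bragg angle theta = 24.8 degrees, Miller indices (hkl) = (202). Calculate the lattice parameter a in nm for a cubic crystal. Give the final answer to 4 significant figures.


d = lambda / (2*sin(theta))
d = 0.1996 / (2*sin(24.8 deg))
d = 0.237929 nm
a = d * sqrt(h^2+k^2+l^2) = 0.237929 * sqrt(8)
a = 0.673 nm


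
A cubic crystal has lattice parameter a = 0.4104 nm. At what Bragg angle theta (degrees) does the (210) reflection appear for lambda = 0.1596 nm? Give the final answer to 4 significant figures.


d = a / sqrt(h^2+k^2+l^2)
d = 0.4104 / sqrt(5) = 0.183536 nm
lambda = 2*d*sin(theta)  =>  sin(theta) = lambda / (2*d)
sin(theta) = 0.1596 / (2 * 0.183536) = 0.434791
theta = 25.77 deg


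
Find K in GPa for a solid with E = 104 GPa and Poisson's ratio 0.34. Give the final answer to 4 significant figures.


K = E / (3*(1-2*nu))
K = 104 / (3*(1-2*0.34))
K = 108.3 GPa


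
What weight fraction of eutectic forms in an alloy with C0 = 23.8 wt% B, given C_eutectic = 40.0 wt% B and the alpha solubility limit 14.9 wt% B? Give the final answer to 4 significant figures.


f_primary = (C_e - C0) / (C_e - C_alpha_max)
f_primary = (40.0 - 23.8) / (40.0 - 14.9)
f_primary = 0.645418
f_eutectic = 1 - 0.645418 = 0.3546


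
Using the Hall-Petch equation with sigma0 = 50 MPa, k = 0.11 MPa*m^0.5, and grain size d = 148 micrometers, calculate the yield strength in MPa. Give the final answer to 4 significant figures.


sigma_y = sigma0 + k / sqrt(d)
d = 148 um = 1.48e-04 m
sigma_y = 50 + 0.11 / sqrt(1.48e-04)
sigma_y = 59.04 MPa


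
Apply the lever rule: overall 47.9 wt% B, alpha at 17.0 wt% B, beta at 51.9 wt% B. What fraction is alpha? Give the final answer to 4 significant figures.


f_alpha = (C_beta - C0) / (C_beta - C_alpha)
f_alpha = (51.9 - 47.9) / (51.9 - 17.0)
f_alpha = 0.1146


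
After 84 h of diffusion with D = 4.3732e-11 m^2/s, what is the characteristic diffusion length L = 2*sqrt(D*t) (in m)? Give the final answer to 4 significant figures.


t = 84 hr = 302400 s
Diffusion length = 2*sqrt(D*t)
= 2*sqrt(4.3732e-11 * 302400)
= 7.273e-03 m


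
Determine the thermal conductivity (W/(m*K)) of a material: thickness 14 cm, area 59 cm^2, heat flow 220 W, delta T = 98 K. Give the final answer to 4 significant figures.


k = Q*L / (A*dT)
L = 0.14 m, A = 5.9e-03 m^2
k = 220 * 0.14 / (5.9e-03 * 98)
k = 53.27 W/(m*K)


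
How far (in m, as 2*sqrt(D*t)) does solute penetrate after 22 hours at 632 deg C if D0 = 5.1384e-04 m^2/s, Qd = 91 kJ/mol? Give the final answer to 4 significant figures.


Step 1: D = D0 * exp(-Qd/(R*T))
T = 905.15 K
D = 5.1384e-04 * exp(-91e3 / (8.314 * 905.15)) = 2.87863e-09 m^2/s
Step 2: L = 2*sqrt(D*t)
t = 22 h = 79200 s
L = 2*sqrt(2.87863e-09 * 79200) = 0.0302 m


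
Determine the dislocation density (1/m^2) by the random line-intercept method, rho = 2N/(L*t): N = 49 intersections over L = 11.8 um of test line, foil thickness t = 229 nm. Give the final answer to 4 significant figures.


rho = 2N / (L * t)
L = 11.8 um = 1.18e-05 m, t = 229 nm = 2.29e-07 m
rho = 2 * 49 / (1.18e-05 * 2.29e-07)
rho = 3.627e+13 1/m^2


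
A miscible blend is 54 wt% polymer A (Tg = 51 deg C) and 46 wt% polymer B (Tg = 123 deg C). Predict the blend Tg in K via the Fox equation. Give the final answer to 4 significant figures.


1/Tg = w1/Tg1 + w2/Tg2 (in Kelvin)
Tg1 = 324.15 K, Tg2 = 396.15 K
1/Tg = 0.54/324.15 + 0.46/396.15
Tg = 353.7 K


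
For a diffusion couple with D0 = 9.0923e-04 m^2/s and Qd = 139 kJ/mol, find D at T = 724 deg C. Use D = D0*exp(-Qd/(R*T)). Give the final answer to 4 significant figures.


D = D0 * exp(-Qd / (R*T))
T = 997.15 K
D = 9.0923e-04 * exp(-139e3 / (8.314 * 997.15))
D = 4.754e-11 m^2/s


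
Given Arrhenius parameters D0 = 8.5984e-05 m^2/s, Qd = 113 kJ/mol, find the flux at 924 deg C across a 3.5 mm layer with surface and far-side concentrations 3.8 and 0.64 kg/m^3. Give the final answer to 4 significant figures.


Step 1: D = D0 * exp(-Qd/(R*T))
T = 924 + 273.15 = 1197.15 K
D = 8.5984e-05 * exp(-113e3 / (8.314 * 1197.15)) = 1.00871e-09 m^2/s
Step 2: J = D * (C1 - C2) / dx
J = 1.00871e-09 * (3.8 - 0.64) / 3.5e-03
J = 9.107e-07 kg/(m^2*s)


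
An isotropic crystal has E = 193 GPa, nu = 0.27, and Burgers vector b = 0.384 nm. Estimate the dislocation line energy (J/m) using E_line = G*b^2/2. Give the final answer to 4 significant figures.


Step 1: G = E / (2*(1+nu))
G = 193 / (2*(1+0.27)) = 75.9843 GPa = 7.59843e+10 Pa
Step 2: E_line = G*b^2/2
b = 0.384 nm = 3.84e-10 m
E_line = 0.5 * 7.59843e+10 * (3.84e-10)^2 = 5.602e-09 J/m


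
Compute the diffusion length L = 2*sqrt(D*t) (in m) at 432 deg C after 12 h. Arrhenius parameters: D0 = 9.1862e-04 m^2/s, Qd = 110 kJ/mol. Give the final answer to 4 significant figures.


Step 1: D = D0 * exp(-Qd/(R*T))
T = 705.15 K
D = 9.1862e-04 * exp(-110e3 / (8.314 * 705.15)) = 6.52363e-12 m^2/s
Step 2: L = 2*sqrt(D*t)
t = 12 h = 43200 s
L = 2*sqrt(6.52363e-12 * 43200) = 1.062e-03 m


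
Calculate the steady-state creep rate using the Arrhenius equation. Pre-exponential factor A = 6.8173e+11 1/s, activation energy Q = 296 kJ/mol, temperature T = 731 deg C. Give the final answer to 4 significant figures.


rate = A * exp(-Q / (R*T))
T = 731 + 273.15 = 1004.15 K
rate = 6.8173e+11 * exp(-296e3 / (8.314 * 1004.15))
rate = 2.726e-04 1/s


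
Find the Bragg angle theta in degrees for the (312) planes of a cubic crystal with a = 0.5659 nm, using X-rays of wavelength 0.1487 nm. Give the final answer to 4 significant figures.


d = a / sqrt(h^2+k^2+l^2)
d = 0.5659 / sqrt(14) = 0.151243 nm
lambda = 2*d*sin(theta)  =>  sin(theta) = lambda / (2*d)
sin(theta) = 0.1487 / (2 * 0.151243) = 0.491593
theta = 29.45 deg


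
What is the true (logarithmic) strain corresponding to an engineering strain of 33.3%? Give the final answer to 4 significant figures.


epsilon_true = ln(1 + epsilon_eng)
epsilon_true = ln(1 + 0.333)
epsilon_true = 0.2874


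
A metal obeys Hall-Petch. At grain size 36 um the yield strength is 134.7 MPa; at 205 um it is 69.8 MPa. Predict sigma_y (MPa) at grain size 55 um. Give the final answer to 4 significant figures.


sigma_y = sigma0 + k / sqrt(d)
1/sqrt(d1) = 1/sqrt(3.6e-05) = 166.667;  1/sqrt(d2) = 69.843
k = (sigma1 - sigma2) / (1/sqrt(d1) - 1/sqrt(d2)) = (134.7 - 69.8) / (166.667 - 69.843) = 0.670291 MPa*m^0.5
sigma0 = sigma1 - k/sqrt(d1) = 134.7 - 0.670291*166.667 = 22.9849 MPa
sigma_y(d3) = 22.9849 + 0.670291 / sqrt(5.5e-05) = 113.4 MPa


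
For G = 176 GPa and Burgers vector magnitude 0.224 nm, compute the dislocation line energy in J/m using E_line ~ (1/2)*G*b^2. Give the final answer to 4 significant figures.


E = G*b^2/2
b = 0.224 nm = 2.24e-10 m
G = 176 GPa = 1.76e+11 Pa
E = 0.5 * 1.76e+11 * (2.24e-10)^2
E = 4.415e-09 J/m


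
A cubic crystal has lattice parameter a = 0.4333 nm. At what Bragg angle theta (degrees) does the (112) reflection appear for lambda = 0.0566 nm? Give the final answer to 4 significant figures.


d = a / sqrt(h^2+k^2+l^2)
d = 0.4333 / sqrt(6) = 0.176894 nm
lambda = 2*d*sin(theta)  =>  sin(theta) = lambda / (2*d)
sin(theta) = 0.0566 / (2 * 0.176894) = 0.159983
theta = 9.206 deg


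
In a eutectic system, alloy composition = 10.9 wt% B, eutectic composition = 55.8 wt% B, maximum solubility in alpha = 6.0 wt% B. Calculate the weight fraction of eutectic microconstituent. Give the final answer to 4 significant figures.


f_primary = (C_e - C0) / (C_e - C_alpha_max)
f_primary = (55.8 - 10.9) / (55.8 - 6.0)
f_primary = 0.901606
f_eutectic = 1 - 0.901606 = 0.09839


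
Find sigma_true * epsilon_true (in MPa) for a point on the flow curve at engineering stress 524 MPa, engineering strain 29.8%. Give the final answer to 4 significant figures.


sigma_true = sigma_eng * (1 + epsilon_eng)
sigma_true = 524 * (1 + 0.298) = 680.152 MPa
epsilon_true = ln(1 + epsilon_eng)
epsilon_true = ln(1 + 0.298) = 0.260825
sigma_true * epsilon_true = 680.152 * 0.260825 = 177.4 MPa


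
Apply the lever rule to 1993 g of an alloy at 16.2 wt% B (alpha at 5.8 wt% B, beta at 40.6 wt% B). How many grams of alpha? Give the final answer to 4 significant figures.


f_alpha = (C_beta - C0) / (C_beta - C_alpha)
f_alpha = (40.6 - 16.2) / (40.6 - 5.8) = 0.701149
m_alpha = f_alpha * m_total = 0.701149 * 1993 = 1397 g


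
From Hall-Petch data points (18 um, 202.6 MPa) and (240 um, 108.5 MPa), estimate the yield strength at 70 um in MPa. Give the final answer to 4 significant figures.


sigma_y = sigma0 + k / sqrt(d)
1/sqrt(d1) = 1/sqrt(1.8e-05) = 235.702;  1/sqrt(d2) = 64.5497
k = (sigma1 - sigma2) / (1/sqrt(d1) - 1/sqrt(d2)) = (202.6 - 108.5) / (235.702 - 64.5497) = 0.549802 MPa*m^0.5
sigma0 = sigma1 - k/sqrt(d1) = 202.6 - 0.549802*235.702 = 73.0104 MPa
sigma_y(d3) = 73.0104 + 0.549802 / sqrt(7e-05) = 138.7 MPa


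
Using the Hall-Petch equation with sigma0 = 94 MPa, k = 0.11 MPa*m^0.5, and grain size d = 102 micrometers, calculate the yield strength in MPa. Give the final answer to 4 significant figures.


sigma_y = sigma0 + k / sqrt(d)
d = 102 um = 1.02e-04 m
sigma_y = 94 + 0.11 / sqrt(1.02e-04)
sigma_y = 104.9 MPa


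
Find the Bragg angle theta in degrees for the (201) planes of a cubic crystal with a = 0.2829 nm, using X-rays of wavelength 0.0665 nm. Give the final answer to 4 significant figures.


d = a / sqrt(h^2+k^2+l^2)
d = 0.2829 / sqrt(5) = 0.126517 nm
lambda = 2*d*sin(theta)  =>  sin(theta) = lambda / (2*d)
sin(theta) = 0.0665 / (2 * 0.126517) = 0.262811
theta = 15.24 deg


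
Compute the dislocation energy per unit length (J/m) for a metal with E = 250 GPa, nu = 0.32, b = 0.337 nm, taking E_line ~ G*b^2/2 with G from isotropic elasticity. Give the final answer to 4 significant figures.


Step 1: G = E / (2*(1+nu))
G = 250 / (2*(1+0.32)) = 94.697 GPa = 9.4697e+10 Pa
Step 2: E_line = G*b^2/2
b = 0.337 nm = 3.37e-10 m
E_line = 0.5 * 9.4697e+10 * (3.37e-10)^2 = 5.377e-09 J/m


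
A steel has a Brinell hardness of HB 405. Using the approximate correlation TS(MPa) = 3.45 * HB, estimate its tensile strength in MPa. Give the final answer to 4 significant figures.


TS (MPa) = 3.45 * HB
TS = 3.45 * 405
TS = 1397 MPa


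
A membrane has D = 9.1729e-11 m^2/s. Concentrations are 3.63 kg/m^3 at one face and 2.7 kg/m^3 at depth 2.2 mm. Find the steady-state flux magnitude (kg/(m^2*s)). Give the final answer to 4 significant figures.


J = -D * (dC/dx) = D * (C1 - C2) / dx
J = 9.1729e-11 * (3.63 - 2.7) / 2.2e-03
J = 3.878e-08 kg/(m^2*s)


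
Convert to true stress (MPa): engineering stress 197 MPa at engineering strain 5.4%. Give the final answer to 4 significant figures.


sigma_true = sigma_eng * (1 + epsilon_eng)
sigma_true = 197 * (1 + 0.054)
sigma_true = 207.6 MPa


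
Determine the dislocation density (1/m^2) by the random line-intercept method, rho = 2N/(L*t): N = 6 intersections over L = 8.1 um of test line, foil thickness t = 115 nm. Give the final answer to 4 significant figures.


rho = 2N / (L * t)
L = 8.1 um = 8.1e-06 m, t = 115 nm = 1.15e-07 m
rho = 2 * 6 / (8.1e-06 * 1.15e-07)
rho = 1.288e+13 1/m^2


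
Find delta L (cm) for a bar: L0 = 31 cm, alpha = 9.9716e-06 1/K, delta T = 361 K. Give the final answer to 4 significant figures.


dL = L0 * alpha * dT
dL = 31 * 9.9716e-06 * 361
dL = 0.1116 cm


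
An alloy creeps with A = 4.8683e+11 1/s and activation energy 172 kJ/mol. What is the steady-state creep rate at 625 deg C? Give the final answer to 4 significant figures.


rate = A * exp(-Q / (R*T))
T = 625 + 273.15 = 898.15 K
rate = 4.8683e+11 * exp(-172e3 / (8.314 * 898.15))
rate = 48.29 1/s


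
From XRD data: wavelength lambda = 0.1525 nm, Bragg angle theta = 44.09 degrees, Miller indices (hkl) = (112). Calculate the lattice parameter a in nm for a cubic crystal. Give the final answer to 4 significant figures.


d = lambda / (2*sin(theta))
d = 0.1525 / (2*sin(44.09 deg))
d = 0.109588 nm
a = d * sqrt(h^2+k^2+l^2) = 0.109588 * sqrt(6)
a = 0.2684 nm


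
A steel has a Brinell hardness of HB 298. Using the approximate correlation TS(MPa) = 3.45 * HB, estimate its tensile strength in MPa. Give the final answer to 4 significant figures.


TS (MPa) = 3.45 * HB
TS = 3.45 * 298
TS = 1028 MPa


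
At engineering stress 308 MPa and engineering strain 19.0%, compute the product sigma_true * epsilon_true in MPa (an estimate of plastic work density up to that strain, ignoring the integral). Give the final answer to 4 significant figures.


sigma_true = sigma_eng * (1 + epsilon_eng)
sigma_true = 308 * (1 + 0.19) = 366.52 MPa
epsilon_true = ln(1 + epsilon_eng)
epsilon_true = ln(1 + 0.19) = 0.173953
sigma_true * epsilon_true = 366.52 * 0.173953 = 63.76 MPa


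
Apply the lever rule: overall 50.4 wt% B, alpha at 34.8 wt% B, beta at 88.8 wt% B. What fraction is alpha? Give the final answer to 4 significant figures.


f_alpha = (C_beta - C0) / (C_beta - C_alpha)
f_alpha = (88.8 - 50.4) / (88.8 - 34.8)
f_alpha = 0.7111


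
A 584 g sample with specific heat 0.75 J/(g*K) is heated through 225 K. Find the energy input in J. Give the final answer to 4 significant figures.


Q = m * cp * dT
Q = 584 * 0.75 * 225
Q = 98550 J


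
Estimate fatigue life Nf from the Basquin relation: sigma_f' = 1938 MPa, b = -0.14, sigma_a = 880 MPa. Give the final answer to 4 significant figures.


sigma_a = sigma_f' * (2*Nf)^b
2*Nf = (sigma_a / sigma_f')^(1/b)
2*Nf = (880 / 1938)^(1/-0.14)
2*Nf = 281.241
Nf = 140.6 cycles


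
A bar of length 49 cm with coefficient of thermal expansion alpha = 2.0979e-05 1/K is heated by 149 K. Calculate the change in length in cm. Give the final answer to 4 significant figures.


dL = L0 * alpha * dT
dL = 49 * 2.0979e-05 * 149
dL = 0.1532 cm


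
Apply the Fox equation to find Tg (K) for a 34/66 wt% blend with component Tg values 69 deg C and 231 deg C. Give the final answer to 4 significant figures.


1/Tg = w1/Tg1 + w2/Tg2 (in Kelvin)
Tg1 = 342.15 K, Tg2 = 504.15 K
1/Tg = 0.34/342.15 + 0.66/504.15
Tg = 434.2 K


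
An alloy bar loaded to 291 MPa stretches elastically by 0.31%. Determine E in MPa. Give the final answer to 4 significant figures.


E = sigma / epsilon
epsilon = 0.31% = 3.1e-03
E = 291 / 3.1e-03
E = 93870 MPa


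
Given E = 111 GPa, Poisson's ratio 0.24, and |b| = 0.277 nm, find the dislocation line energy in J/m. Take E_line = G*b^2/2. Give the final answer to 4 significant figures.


Step 1: G = E / (2*(1+nu))
G = 111 / (2*(1+0.24)) = 44.7581 GPa = 4.47581e+10 Pa
Step 2: E_line = G*b^2/2
b = 0.277 nm = 2.77e-10 m
E_line = 0.5 * 4.47581e+10 * (2.77e-10)^2 = 1.717e-09 J/m


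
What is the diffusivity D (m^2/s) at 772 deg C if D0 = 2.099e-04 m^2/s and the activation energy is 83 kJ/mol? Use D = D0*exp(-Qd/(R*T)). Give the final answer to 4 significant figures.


D = D0 * exp(-Qd / (R*T))
T = 1045.15 K
D = 2.099e-04 * exp(-83e3 / (8.314 * 1045.15))
D = 1.492e-08 m^2/s


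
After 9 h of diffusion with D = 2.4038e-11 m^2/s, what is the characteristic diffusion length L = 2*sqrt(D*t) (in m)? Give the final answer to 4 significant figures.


t = 9 hr = 32400 s
Diffusion length = 2*sqrt(D*t)
= 2*sqrt(2.4038e-11 * 32400)
= 1.765e-03 m


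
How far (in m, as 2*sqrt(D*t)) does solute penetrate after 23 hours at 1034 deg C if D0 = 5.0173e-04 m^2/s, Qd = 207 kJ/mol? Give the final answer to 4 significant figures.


Step 1: D = D0 * exp(-Qd/(R*T))
T = 1307.15 K
D = 5.0173e-04 * exp(-207e3 / (8.314 * 1307.15)) = 2.68105e-12 m^2/s
Step 2: L = 2*sqrt(D*t)
t = 23 h = 82800 s
L = 2*sqrt(2.68105e-12 * 82800) = 9.423e-04 m


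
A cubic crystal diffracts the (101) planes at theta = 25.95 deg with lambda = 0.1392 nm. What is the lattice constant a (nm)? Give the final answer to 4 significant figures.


d = lambda / (2*sin(theta))
d = 0.1392 / (2*sin(25.95 deg))
d = 0.159054 nm
a = d * sqrt(h^2+k^2+l^2) = 0.159054 * sqrt(2)
a = 0.2249 nm


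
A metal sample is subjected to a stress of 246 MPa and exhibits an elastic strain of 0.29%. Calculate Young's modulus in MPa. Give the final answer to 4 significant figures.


E = sigma / epsilon
epsilon = 0.29% = 2.9e-03
E = 246 / 2.9e-03
E = 84830 MPa


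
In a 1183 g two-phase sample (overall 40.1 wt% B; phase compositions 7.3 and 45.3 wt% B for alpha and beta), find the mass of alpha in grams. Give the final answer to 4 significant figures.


f_alpha = (C_beta - C0) / (C_beta - C_alpha)
f_alpha = (45.3 - 40.1) / (45.3 - 7.3) = 0.136842
m_alpha = f_alpha * m_total = 0.136842 * 1183 = 161.9 g


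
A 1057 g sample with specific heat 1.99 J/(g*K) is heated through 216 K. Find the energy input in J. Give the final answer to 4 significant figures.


Q = m * cp * dT
Q = 1057 * 1.99 * 216
Q = 454300 J


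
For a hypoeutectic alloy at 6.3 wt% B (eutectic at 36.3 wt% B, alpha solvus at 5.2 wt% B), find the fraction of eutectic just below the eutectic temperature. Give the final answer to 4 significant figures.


f_primary = (C_e - C0) / (C_e - C_alpha_max)
f_primary = (36.3 - 6.3) / (36.3 - 5.2)
f_primary = 0.96463
f_eutectic = 1 - 0.96463 = 0.03537


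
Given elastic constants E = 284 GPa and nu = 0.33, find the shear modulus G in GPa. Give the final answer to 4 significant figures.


G = E / (2*(1+nu))
G = 284 / (2*(1+0.33))
G = 106.8 GPa


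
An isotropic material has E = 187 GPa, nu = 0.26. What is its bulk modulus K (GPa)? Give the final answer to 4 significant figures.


K = E / (3*(1-2*nu))
K = 187 / (3*(1-2*0.26))
K = 129.9 GPa


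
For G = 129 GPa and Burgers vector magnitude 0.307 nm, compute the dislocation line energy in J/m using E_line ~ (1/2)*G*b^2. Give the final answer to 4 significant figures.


E = G*b^2/2
b = 0.307 nm = 3.07e-10 m
G = 129 GPa = 1.29e+11 Pa
E = 0.5 * 1.29e+11 * (3.07e-10)^2
E = 6.079e-09 J/m


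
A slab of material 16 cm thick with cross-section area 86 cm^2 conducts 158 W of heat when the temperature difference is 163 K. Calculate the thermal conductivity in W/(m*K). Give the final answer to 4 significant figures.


k = Q*L / (A*dT)
L = 0.16 m, A = 8.6e-03 m^2
k = 158 * 0.16 / (8.6e-03 * 163)
k = 18.03 W/(m*K)


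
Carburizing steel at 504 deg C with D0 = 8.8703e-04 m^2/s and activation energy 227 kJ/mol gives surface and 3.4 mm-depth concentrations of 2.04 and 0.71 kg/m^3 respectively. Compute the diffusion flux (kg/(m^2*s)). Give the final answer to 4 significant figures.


Step 1: D = D0 * exp(-Qd/(R*T))
T = 504 + 273.15 = 777.15 K
D = 8.8703e-04 * exp(-227e3 / (8.314 * 777.15)) = 4.89801e-19 m^2/s
Step 2: J = D * (C1 - C2) / dx
J = 4.89801e-19 * (2.04 - 0.71) / 3.4e-03
J = 1.916e-16 kg/(m^2*s)


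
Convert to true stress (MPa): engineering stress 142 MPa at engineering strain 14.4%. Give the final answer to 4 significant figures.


sigma_true = sigma_eng * (1 + epsilon_eng)
sigma_true = 142 * (1 + 0.144)
sigma_true = 162.4 MPa


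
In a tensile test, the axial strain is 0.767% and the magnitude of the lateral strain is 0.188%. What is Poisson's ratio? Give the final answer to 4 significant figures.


nu = -epsilon_lat / epsilon_axial
Lateral strain is contraction (negative), so using magnitudes:
nu = 0.188 / 0.767
nu = 0.2451


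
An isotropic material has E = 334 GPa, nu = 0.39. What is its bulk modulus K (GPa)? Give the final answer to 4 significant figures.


K = E / (3*(1-2*nu))
K = 334 / (3*(1-2*0.39))
K = 506.1 GPa


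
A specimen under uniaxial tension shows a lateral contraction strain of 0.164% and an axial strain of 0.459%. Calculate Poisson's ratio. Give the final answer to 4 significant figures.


nu = -epsilon_lat / epsilon_axial
Lateral strain is contraction (negative), so using magnitudes:
nu = 0.164 / 0.459
nu = 0.3573


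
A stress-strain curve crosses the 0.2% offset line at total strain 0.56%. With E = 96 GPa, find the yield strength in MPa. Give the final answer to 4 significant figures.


Offset strain = 0.002
Elastic strain at yield = total_strain - offset = 5.6e-03 - 0.002 = 3.6e-03
sigma_y = E * elastic_strain = 96000 * 3.6e-03
sigma_y = 345.6 MPa


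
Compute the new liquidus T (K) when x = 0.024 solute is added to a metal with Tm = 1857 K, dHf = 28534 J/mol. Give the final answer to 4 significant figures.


dT = R*Tm^2*x / dHf
dT = 8.314 * 1857^2 * 0.024 / 28534
dT = 24.1147 K
T_new = 1857 - 24.1147 = 1833 K


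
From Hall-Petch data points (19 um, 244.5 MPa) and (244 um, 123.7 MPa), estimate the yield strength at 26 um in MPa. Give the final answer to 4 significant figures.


sigma_y = sigma0 + k / sqrt(d)
1/sqrt(d1) = 1/sqrt(1.9e-05) = 229.416;  1/sqrt(d2) = 64.0184
k = (sigma1 - sigma2) / (1/sqrt(d1) - 1/sqrt(d2)) = (244.5 - 123.7) / (229.416 - 64.0184) = 0.730363 MPa*m^0.5
sigma0 = sigma1 - k/sqrt(d1) = 244.5 - 0.730363*229.416 = 76.9433 MPa
sigma_y(d3) = 76.9433 + 0.730363 / sqrt(2.6e-05) = 220.2 MPa


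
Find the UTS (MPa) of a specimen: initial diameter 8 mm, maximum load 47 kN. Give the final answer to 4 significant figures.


A0 = pi*(d/2)^2 = pi*(8/2)^2 = 50.2655 mm^2
UTS = F_max / A0 = 47*1000 / 50.2655
UTS = 935 MPa


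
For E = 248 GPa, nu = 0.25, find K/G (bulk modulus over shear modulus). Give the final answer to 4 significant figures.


G = E / (2*(1+nu))
G = 248 / (2*(1+0.25)) = 99.2 GPa
K = E / (3*(1-2*nu))
K = 248 / (3*(1-2*0.25)) = 165.333 GPa
K/G = 165.333 / 99.2 = 1.667


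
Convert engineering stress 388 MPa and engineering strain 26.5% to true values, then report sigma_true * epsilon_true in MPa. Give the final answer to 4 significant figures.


sigma_true = sigma_eng * (1 + epsilon_eng)
sigma_true = 388 * (1 + 0.265) = 490.82 MPa
epsilon_true = ln(1 + epsilon_eng)
epsilon_true = ln(1 + 0.265) = 0.235072
sigma_true * epsilon_true = 490.82 * 0.235072 = 115.4 MPa


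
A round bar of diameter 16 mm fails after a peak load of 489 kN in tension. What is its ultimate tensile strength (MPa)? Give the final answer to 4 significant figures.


A0 = pi*(d/2)^2 = pi*(16/2)^2 = 201.062 mm^2
UTS = F_max / A0 = 489*1000 / 201.062
UTS = 2432 MPa


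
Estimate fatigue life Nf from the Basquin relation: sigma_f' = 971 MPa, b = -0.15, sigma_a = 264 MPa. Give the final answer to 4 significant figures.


sigma_a = sigma_f' * (2*Nf)^b
2*Nf = (sigma_a / sigma_f')^(1/b)
2*Nf = (264 / 971)^(1/-0.15)
2*Nf = 5898.87
Nf = 2949 cycles


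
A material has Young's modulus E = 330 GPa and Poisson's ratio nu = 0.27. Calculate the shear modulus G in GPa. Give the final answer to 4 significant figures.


G = E / (2*(1+nu))
G = 330 / (2*(1+0.27))
G = 129.9 GPa


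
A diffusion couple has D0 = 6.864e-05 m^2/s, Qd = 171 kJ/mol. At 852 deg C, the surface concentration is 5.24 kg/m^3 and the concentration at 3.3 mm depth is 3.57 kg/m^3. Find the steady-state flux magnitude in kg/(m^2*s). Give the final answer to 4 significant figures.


Step 1: D = D0 * exp(-Qd/(R*T))
T = 852 + 273.15 = 1125.15 K
D = 6.864e-05 * exp(-171e3 / (8.314 * 1125.15)) = 7.90103e-13 m^2/s
Step 2: J = D * (C1 - C2) / dx
J = 7.90103e-13 * (5.24 - 3.57) / 3.3e-03
J = 3.998e-10 kg/(m^2*s)


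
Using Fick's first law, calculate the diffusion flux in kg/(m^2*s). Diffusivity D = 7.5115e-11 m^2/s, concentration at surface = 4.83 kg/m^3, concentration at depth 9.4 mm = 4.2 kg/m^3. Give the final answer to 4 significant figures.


J = -D * (dC/dx) = D * (C1 - C2) / dx
J = 7.5115e-11 * (4.83 - 4.2) / 9.4e-03
J = 5.034e-09 kg/(m^2*s)


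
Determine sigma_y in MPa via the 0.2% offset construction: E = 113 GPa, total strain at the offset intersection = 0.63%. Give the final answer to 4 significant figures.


Offset strain = 0.002
Elastic strain at yield = total_strain - offset = 6.3e-03 - 0.002 = 4.3e-03
sigma_y = E * elastic_strain = 113000 * 4.3e-03
sigma_y = 485.9 MPa


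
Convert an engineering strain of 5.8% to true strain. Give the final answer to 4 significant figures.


epsilon_true = ln(1 + epsilon_eng)
epsilon_true = ln(1 + 0.058)
epsilon_true = 0.05638


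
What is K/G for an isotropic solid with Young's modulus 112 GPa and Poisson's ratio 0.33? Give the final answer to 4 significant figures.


G = E / (2*(1+nu))
G = 112 / (2*(1+0.33)) = 42.1053 GPa
K = E / (3*(1-2*nu))
K = 112 / (3*(1-2*0.33)) = 109.804 GPa
K/G = 109.804 / 42.1053 = 2.608


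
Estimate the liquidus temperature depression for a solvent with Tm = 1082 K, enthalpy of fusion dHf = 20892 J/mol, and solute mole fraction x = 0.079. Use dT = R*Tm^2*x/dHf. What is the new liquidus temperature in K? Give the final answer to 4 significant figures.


dT = R*Tm^2*x / dHf
dT = 8.314 * 1082^2 * 0.079 / 20892
dT = 36.8054 K
T_new = 1082 - 36.8054 = 1045 K


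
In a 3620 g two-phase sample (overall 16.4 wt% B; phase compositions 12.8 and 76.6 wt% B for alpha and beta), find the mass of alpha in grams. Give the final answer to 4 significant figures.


f_alpha = (C_beta - C0) / (C_beta - C_alpha)
f_alpha = (76.6 - 16.4) / (76.6 - 12.8) = 0.943574
m_alpha = f_alpha * m_total = 0.943574 * 3620 = 3416 g


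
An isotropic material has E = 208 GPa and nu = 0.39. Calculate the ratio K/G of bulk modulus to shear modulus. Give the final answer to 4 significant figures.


G = E / (2*(1+nu))
G = 208 / (2*(1+0.39)) = 74.8201 GPa
K = E / (3*(1-2*nu))
K = 208 / (3*(1-2*0.39)) = 315.152 GPa
K/G = 315.152 / 74.8201 = 4.212


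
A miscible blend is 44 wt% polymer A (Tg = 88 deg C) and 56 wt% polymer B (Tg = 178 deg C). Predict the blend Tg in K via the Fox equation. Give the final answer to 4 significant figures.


1/Tg = w1/Tg1 + w2/Tg2 (in Kelvin)
Tg1 = 361.15 K, Tg2 = 451.15 K
1/Tg = 0.44/361.15 + 0.56/451.15
Tg = 406.6 K


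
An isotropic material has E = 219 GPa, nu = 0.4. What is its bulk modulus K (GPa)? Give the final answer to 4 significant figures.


K = E / (3*(1-2*nu))
K = 219 / (3*(1-2*0.4))
K = 365 GPa


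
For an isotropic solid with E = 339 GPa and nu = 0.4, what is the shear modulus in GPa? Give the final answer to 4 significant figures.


G = E / (2*(1+nu))
G = 339 / (2*(1+0.4))
G = 121.1 GPa


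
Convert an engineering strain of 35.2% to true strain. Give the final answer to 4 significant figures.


epsilon_true = ln(1 + epsilon_eng)
epsilon_true = ln(1 + 0.352)
epsilon_true = 0.3016


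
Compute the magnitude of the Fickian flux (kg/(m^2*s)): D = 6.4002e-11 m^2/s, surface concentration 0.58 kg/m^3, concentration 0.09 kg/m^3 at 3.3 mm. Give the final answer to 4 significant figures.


J = -D * (dC/dx) = D * (C1 - C2) / dx
J = 6.4002e-11 * (0.58 - 0.09) / 3.3e-03
J = 9.503e-09 kg/(m^2*s)


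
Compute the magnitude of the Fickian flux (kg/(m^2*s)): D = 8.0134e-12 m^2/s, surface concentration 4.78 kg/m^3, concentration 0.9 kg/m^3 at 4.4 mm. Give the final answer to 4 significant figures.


J = -D * (dC/dx) = D * (C1 - C2) / dx
J = 8.0134e-12 * (4.78 - 0.9) / 4.4e-03
J = 7.066e-09 kg/(m^2*s)


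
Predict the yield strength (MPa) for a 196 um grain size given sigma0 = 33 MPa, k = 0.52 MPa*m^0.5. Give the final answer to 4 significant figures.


sigma_y = sigma0 + k / sqrt(d)
d = 196 um = 1.96e-04 m
sigma_y = 33 + 0.52 / sqrt(1.96e-04)
sigma_y = 70.14 MPa


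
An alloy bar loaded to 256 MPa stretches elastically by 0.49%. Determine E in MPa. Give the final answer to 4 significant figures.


E = sigma / epsilon
epsilon = 0.49% = 4.9e-03
E = 256 / 4.9e-03
E = 52240 MPa


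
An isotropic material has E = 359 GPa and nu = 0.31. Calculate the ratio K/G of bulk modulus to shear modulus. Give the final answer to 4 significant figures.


G = E / (2*(1+nu))
G = 359 / (2*(1+0.31)) = 137.023 GPa
K = E / (3*(1-2*nu))
K = 359 / (3*(1-2*0.31)) = 314.912 GPa
K/G = 314.912 / 137.023 = 2.298


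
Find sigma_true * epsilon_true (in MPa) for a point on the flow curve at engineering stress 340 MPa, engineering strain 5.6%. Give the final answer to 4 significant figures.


sigma_true = sigma_eng * (1 + epsilon_eng)
sigma_true = 340 * (1 + 0.056) = 359.04 MPa
epsilon_true = ln(1 + epsilon_eng)
epsilon_true = ln(1 + 0.056) = 0.0544882
sigma_true * epsilon_true = 359.04 * 0.0544882 = 19.56 MPa


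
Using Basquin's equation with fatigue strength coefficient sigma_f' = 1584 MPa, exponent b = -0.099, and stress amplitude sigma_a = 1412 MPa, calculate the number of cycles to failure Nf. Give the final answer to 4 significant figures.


sigma_a = sigma_f' * (2*Nf)^b
2*Nf = (sigma_a / sigma_f')^(1/b)
2*Nf = (1412 / 1584)^(1/-0.099)
2*Nf = 3.19336
Nf = 1.597 cycles


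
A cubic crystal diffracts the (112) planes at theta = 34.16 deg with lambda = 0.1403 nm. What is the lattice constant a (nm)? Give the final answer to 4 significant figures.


d = lambda / (2*sin(theta))
d = 0.1403 / (2*sin(34.16 deg))
d = 0.124932 nm
a = d * sqrt(h^2+k^2+l^2) = 0.124932 * sqrt(6)
a = 0.306 nm


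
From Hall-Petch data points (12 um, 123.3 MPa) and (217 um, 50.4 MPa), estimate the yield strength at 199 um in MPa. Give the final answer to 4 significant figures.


sigma_y = sigma0 + k / sqrt(d)
1/sqrt(d1) = 1/sqrt(1.2e-05) = 288.675;  1/sqrt(d2) = 67.8844
k = (sigma1 - sigma2) / (1/sqrt(d1) - 1/sqrt(d2)) = (123.3 - 50.4) / (288.675 - 67.8844) = 0.330177 MPa*m^0.5
sigma0 = sigma1 - k/sqrt(d1) = 123.3 - 0.330177*288.675 = 27.9861 MPa
sigma_y(d3) = 27.9861 + 0.330177 / sqrt(1.99e-04) = 51.39 MPa


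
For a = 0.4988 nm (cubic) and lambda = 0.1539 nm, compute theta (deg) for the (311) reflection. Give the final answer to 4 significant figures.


d = a / sqrt(h^2+k^2+l^2)
d = 0.4988 / sqrt(11) = 0.150394 nm
lambda = 2*d*sin(theta)  =>  sin(theta) = lambda / (2*d)
sin(theta) = 0.1539 / (2 * 0.150394) = 0.511657
theta = 30.77 deg


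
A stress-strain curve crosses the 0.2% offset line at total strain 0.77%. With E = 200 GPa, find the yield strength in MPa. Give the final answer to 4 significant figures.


Offset strain = 0.002
Elastic strain at yield = total_strain - offset = 7.7e-03 - 0.002 = 5.7e-03
sigma_y = E * elastic_strain = 200000 * 5.7e-03
sigma_y = 1140 MPa


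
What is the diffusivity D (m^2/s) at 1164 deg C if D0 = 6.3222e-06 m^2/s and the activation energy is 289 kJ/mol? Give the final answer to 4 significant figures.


D = D0 * exp(-Qd / (R*T))
T = 1437.15 K
D = 6.3222e-06 * exp(-289e3 / (8.314 * 1437.15))
D = 1.979e-16 m^2/s


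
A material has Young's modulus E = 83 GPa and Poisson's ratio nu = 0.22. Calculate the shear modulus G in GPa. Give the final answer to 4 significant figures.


G = E / (2*(1+nu))
G = 83 / (2*(1+0.22))
G = 34.02 GPa


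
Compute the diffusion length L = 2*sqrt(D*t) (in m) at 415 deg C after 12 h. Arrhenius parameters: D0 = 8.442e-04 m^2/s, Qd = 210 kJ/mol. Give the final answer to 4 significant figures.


Step 1: D = D0 * exp(-Qd/(R*T))
T = 688.15 K
D = 8.442e-04 * exp(-210e3 / (8.314 * 688.15)) = 9.67458e-20 m^2/s
Step 2: L = 2*sqrt(D*t)
t = 12 h = 43200 s
L = 2*sqrt(9.67458e-20 * 43200) = 1.293e-07 m


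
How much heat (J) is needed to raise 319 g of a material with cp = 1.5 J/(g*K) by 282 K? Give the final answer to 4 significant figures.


Q = m * cp * dT
Q = 319 * 1.5 * 282
Q = 134900 J


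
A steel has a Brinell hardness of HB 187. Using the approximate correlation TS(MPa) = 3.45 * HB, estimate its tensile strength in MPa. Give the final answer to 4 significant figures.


TS (MPa) = 3.45 * HB
TS = 3.45 * 187
TS = 645.2 MPa


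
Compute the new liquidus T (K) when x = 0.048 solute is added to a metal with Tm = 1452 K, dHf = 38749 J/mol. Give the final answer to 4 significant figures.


dT = R*Tm^2*x / dHf
dT = 8.314 * 1452^2 * 0.048 / 38749
dT = 21.7132 K
T_new = 1452 - 21.7132 = 1430 K


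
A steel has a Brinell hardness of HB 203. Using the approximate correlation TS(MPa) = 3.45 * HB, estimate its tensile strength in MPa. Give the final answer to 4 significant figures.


TS (MPa) = 3.45 * HB
TS = 3.45 * 203
TS = 700.4 MPa


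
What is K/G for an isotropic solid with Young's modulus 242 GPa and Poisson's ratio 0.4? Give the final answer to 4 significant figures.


G = E / (2*(1+nu))
G = 242 / (2*(1+0.4)) = 86.4286 GPa
K = E / (3*(1-2*nu))
K = 242 / (3*(1-2*0.4)) = 403.333 GPa
K/G = 403.333 / 86.4286 = 4.667


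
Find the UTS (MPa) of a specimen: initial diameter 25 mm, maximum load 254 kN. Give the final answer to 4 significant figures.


A0 = pi*(d/2)^2 = pi*(25/2)^2 = 490.874 mm^2
UTS = F_max / A0 = 254*1000 / 490.874
UTS = 517.4 MPa


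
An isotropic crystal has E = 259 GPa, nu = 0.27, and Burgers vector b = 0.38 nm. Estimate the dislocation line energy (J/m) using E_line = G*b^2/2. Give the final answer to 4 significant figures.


Step 1: G = E / (2*(1+nu))
G = 259 / (2*(1+0.27)) = 101.969 GPa = 1.01969e+11 Pa
Step 2: E_line = G*b^2/2
b = 0.38 nm = 3.8e-10 m
E_line = 0.5 * 1.01969e+11 * (3.8e-10)^2 = 7.362e-09 J/m


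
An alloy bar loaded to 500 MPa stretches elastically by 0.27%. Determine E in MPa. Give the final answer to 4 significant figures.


E = sigma / epsilon
epsilon = 0.27% = 2.7e-03
E = 500 / 2.7e-03
E = 185200 MPa
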